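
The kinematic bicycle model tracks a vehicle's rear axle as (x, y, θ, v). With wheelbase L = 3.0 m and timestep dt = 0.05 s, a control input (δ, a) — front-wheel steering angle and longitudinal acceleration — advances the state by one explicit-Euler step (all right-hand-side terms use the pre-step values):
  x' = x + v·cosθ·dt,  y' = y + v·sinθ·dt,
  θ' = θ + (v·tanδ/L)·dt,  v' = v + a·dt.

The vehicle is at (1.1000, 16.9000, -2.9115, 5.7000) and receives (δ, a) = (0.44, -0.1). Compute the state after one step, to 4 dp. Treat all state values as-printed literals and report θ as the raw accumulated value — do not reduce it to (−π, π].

x' = 1.1000 + 5.7000·cos(-2.9115)·0.05 = 0.8225
y' = 16.9000 + 5.7000·sin(-2.9115)·0.05 = 16.8350
θ' = -2.9115 + (5.7000/3.0)·tan(0.44)·0.05 = -2.8668
v' = 5.7000 − 0.1000·0.05 = 5.6950

(0.8225, 16.8350, -2.8668, 5.6950)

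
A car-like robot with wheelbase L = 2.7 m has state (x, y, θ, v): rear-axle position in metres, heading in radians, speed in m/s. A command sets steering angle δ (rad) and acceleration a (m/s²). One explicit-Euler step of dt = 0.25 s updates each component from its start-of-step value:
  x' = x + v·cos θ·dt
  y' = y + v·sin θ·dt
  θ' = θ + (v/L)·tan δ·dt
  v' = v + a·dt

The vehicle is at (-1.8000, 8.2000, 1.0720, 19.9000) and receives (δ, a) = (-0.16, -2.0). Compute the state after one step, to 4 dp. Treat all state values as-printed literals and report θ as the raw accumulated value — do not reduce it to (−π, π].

x' = -1.8000 + 19.9000·cos(1.0720)·0.25 = 0.5799
y' = 8.2000 + 19.9000·sin(1.0720)·0.25 = 12.5688
θ' = 1.0720 + (19.9000/2.7)·tan(-0.16)·0.25 = 0.7746
v' = 19.9000 − 2.0000·0.25 = 19.4000

(0.5799, 12.5688, 0.7746, 19.4000)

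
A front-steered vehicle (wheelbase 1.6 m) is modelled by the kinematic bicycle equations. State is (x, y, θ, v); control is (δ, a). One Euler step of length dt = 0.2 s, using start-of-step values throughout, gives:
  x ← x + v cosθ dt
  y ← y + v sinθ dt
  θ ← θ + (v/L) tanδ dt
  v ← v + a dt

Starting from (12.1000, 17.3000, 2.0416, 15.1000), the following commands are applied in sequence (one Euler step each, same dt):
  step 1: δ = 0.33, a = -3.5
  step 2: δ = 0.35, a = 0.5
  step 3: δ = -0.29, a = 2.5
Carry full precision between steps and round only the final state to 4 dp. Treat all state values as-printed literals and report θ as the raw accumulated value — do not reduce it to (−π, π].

(5.3011, 20.6668, 2.8043, 15.0000)

after step 1 (δ=0.33, a=-3.5): (10.730120, 19.991436, 2.688116, 14.400000)
after step 2 (δ=0.35, a=0.5): (8.141204, 21.253146, 3.345167, 14.500000)
after step 3 (δ=-0.29, a=2.5): (5.301088, 20.666850, 2.804294, 15.000000)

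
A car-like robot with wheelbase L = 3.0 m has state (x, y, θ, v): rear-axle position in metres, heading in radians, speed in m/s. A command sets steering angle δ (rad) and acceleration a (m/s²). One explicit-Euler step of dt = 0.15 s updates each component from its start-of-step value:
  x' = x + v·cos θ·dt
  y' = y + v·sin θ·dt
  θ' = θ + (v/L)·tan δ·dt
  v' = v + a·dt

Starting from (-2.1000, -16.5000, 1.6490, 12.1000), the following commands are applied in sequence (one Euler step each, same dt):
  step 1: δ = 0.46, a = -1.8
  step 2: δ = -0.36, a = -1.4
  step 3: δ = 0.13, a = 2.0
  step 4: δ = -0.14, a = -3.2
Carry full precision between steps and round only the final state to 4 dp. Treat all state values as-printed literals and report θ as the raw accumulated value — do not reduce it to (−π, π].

(-3.5761, -9.5789, 1.7181, 11.4400)

after step 1 (δ=0.46, a=-1.8): (-2.241795, -14.690547, 1.948747, 11.830000)
after step 2 (δ=-0.36, a=-1.4): (-2.896614, -13.041286, 1.726104, 11.620000)
after step 3 (δ=0.13, a=2.0): (-3.166229, -11.319265, 1.802063, 11.920000)
after step 4 (δ=-0.14, a=-3.2): (-3.576057, -9.578867, 1.718073, 11.440000)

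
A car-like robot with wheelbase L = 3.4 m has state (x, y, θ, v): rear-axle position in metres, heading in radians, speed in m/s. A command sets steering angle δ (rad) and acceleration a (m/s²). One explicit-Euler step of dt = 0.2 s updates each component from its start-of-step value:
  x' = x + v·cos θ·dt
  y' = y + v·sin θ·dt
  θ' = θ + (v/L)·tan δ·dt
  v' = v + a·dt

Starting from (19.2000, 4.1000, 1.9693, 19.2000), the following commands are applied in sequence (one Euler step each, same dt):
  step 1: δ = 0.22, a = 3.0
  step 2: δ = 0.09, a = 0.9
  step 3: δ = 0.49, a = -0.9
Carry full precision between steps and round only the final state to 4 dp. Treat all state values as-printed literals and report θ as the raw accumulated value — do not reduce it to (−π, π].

after step 1 (δ=0.22, a=3.0): (17.709928, 7.639108, 2.221858, 19.800000)
after step 2 (δ=0.09, a=0.9): (15.310043, 10.789053, 2.326966, 19.980000)
after step 3 (δ=0.49, a=-0.9): (12.568227, 13.696021, 2.953854, 19.800000)

(12.5682, 13.6960, 2.9539, 19.8000)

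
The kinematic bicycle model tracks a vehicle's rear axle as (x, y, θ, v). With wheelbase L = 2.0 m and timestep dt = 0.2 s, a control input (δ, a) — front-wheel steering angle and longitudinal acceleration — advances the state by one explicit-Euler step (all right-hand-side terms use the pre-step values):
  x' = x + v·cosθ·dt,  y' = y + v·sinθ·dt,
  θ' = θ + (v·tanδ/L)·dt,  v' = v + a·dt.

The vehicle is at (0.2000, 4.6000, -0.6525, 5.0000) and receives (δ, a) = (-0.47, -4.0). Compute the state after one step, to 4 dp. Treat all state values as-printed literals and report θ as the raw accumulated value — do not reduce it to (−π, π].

x' = 0.2000 + 5.0000·cos(-0.6525)·0.2 = 0.9946
y' = 4.6000 + 5.0000·sin(-0.6525)·0.2 = 3.9928
θ' = -0.6525 + (5.0000/2.0)·tan(-0.47)·0.2 = -0.9065
v' = 5.0000 − 4.0000·0.2 = 4.2000

(0.9946, 3.9928, -0.9065, 4.2000)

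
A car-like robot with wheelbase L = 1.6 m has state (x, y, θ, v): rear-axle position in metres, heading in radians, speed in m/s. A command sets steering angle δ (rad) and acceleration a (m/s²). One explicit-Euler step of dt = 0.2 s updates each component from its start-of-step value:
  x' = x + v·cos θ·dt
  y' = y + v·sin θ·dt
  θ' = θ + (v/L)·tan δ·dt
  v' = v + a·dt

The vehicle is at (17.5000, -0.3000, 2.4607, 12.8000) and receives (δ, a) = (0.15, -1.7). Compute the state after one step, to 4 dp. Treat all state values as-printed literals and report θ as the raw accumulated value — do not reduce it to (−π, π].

x' = 17.5000 + 12.8000·cos(2.4607)·0.2 = 15.5109
y' = -0.3000 + 12.8000·sin(2.4607)·0.2 = 1.3115
θ' = 2.4607 + (12.8000/1.6)·tan(0.15)·0.2 = 2.7025
v' = 12.8000 − 1.7000·0.2 = 12.4600

(15.5109, 1.3115, 2.7025, 12.4600)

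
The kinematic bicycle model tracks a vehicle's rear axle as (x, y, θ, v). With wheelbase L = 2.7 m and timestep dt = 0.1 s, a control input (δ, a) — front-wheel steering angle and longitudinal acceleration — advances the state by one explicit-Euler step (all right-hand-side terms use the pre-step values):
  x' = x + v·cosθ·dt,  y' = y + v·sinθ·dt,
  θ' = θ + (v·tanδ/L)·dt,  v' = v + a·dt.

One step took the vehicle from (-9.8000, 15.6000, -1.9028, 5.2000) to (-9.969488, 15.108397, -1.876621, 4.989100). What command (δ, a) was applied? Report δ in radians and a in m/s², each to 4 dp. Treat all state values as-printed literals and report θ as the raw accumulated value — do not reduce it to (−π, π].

a = (v'−v)/dt = (-0.210900)/0.1 = -2.1090
Δθ = θ'−θ = 0.026179;  (v·dt/L) = 5.2000·0.1/2.7 = 0.192593
tan δ = Δθ·L/(v·dt) = 0.135929  →  δ = 0.1351

δ = 0.1351, a = -2.1090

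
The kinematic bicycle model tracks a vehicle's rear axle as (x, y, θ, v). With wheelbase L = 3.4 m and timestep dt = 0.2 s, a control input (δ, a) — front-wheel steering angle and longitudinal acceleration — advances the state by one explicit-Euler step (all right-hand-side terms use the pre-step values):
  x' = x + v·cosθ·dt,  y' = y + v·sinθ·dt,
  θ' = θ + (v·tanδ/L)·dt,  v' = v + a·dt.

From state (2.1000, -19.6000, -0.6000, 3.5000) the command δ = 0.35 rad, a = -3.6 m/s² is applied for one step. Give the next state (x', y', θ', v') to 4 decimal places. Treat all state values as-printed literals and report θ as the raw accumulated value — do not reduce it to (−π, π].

(2.6777, -19.9952, -0.5248, 2.7800)

x' = 2.1000 + 3.5000·cos(-0.6000)·0.2 = 2.6777
y' = -19.6000 + 3.5000·sin(-0.6000)·0.2 = -19.9952
θ' = -0.6000 + (3.5000/3.4)·tan(0.35)·0.2 = -0.5248
v' = 3.5000 − 3.6000·0.2 = 2.7800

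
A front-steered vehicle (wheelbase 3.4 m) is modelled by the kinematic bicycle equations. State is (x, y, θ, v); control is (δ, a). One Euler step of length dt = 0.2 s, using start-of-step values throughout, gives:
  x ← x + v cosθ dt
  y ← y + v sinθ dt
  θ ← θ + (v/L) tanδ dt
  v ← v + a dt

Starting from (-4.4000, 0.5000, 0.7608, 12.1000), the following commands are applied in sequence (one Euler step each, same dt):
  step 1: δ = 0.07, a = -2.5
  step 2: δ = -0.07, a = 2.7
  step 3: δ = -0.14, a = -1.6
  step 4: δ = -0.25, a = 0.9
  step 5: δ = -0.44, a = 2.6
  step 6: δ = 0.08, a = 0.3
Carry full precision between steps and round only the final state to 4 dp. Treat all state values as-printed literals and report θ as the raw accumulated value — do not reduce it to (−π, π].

(7.1692, 8.4797, 0.2114, 12.5800)

after step 1 (δ=0.07, a=-2.5): (-2.647231, 2.168593, 0.810705, 11.600000)
after step 2 (δ=-0.07, a=2.7): (-1.048780, 3.850066, 0.762862, 12.140000)
after step 3 (δ=-0.14, a=-1.6): (0.706327, 5.527798, 0.662227, 11.820000)
after step 4 (δ=-0.25, a=0.9): (2.570636, 6.981362, 0.484690, 12.000000)
after step 5 (δ=-0.44, a=2.6): (4.694203, 8.099603, 0.152374, 12.520000)
after step 6 (δ=0.08, a=0.3): (7.169190, 8.479673, 0.211418, 12.580000)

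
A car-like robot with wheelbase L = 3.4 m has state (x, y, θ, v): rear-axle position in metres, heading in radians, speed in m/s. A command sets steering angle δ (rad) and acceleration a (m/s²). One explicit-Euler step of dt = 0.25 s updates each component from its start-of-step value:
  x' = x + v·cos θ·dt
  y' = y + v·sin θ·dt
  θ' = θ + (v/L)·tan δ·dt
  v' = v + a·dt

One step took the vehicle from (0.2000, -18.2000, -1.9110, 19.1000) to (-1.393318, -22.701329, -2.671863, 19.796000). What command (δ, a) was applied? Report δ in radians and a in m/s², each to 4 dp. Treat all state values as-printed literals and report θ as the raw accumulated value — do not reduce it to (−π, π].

δ = -0.4965, a = 2.7840

a = (v'−v)/dt = (0.696000)/0.25 = 2.7840
Δθ = θ'−θ = -0.760863;  (v·dt/L) = 19.1000·0.25/3.4 = 1.404412
tan δ = Δθ·L/(v·dt) = -0.541766  →  δ = -0.4965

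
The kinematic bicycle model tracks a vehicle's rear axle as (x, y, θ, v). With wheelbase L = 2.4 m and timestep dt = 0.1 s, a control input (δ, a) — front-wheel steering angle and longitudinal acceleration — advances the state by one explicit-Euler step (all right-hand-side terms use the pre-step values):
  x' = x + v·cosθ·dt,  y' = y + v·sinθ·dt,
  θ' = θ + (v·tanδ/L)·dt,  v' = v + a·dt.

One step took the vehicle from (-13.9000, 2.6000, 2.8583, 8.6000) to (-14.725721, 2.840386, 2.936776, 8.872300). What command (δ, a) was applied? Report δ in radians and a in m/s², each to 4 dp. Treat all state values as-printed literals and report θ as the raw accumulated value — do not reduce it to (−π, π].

δ = 0.2156, a = 2.7230

a = (v'−v)/dt = (0.272300)/0.1 = 2.7230
Δθ = θ'−θ = 0.078476;  (v·dt/L) = 8.6000·0.1/2.4 = 0.358333
tan δ = Δθ·L/(v·dt) = 0.219003  →  δ = 0.2156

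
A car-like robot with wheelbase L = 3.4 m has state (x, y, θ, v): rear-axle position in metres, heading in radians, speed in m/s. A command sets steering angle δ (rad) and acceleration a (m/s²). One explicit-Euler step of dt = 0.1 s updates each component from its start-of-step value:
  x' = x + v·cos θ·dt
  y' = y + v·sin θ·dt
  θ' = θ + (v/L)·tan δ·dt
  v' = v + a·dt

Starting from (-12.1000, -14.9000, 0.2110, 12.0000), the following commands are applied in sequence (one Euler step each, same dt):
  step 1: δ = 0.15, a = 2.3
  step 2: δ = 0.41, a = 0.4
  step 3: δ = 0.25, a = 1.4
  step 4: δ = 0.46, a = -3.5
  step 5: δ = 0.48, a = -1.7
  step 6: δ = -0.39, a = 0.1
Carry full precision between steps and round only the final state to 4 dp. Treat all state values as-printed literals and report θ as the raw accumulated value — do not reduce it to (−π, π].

(-5.8583, -11.5329, 0.7346, 11.9000)

after step 1 (δ=0.15, a=2.3): (-10.926614, -14.648675, 0.264342, 12.230000)
after step 2 (δ=0.41, a=0.4): (-9.746095, -14.329136, 0.420681, 12.270000)
after step 3 (δ=0.25, a=1.4): (-8.626076, -13.828051, 0.512830, 12.410000)
after step 4 (δ=0.46, a=-3.5): (-7.544719, -13.219161, 0.693668, 12.060000)
after step 5 (δ=0.48, a=-1.7): (-6.617418, -12.448090, 0.878332, 11.890000)
after step 6 (δ=-0.39, a=0.1): (-5.858318, -11.532947, 0.734584, 11.900000)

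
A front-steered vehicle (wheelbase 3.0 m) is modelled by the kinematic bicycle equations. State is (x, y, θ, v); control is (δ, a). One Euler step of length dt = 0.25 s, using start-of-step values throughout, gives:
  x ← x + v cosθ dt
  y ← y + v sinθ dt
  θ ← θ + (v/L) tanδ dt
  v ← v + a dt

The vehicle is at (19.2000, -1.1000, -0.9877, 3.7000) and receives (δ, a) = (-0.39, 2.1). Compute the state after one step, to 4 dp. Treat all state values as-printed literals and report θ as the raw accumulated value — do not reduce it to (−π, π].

(19.7093, -1.8722, -1.1144, 4.2250)

x' = 19.2000 + 3.7000·cos(-0.9877)·0.25 = 19.7093
y' = -1.1000 + 3.7000·sin(-0.9877)·0.25 = -1.8722
θ' = -0.9877 + (3.7000/3.0)·tan(-0.39)·0.25 = -1.1144
v' = 3.7000 + 2.1000·0.25 = 4.2250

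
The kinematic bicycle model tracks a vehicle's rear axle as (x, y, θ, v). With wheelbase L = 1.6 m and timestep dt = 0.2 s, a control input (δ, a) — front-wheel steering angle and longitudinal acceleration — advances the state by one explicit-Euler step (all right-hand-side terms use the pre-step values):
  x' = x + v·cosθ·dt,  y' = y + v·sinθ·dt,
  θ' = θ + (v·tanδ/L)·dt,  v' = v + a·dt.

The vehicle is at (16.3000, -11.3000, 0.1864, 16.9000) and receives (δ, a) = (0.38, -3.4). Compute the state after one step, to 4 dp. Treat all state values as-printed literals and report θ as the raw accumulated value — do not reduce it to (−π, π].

(19.6215, -10.6736, 1.0302, 16.2200)

x' = 16.3000 + 16.9000·cos(0.1864)·0.2 = 19.6215
y' = -11.3000 + 16.9000·sin(0.1864)·0.2 = -10.6736
θ' = 0.1864 + (16.9000/1.6)·tan(0.38)·0.2 = 1.0302
v' = 16.9000 − 3.4000·0.2 = 16.2200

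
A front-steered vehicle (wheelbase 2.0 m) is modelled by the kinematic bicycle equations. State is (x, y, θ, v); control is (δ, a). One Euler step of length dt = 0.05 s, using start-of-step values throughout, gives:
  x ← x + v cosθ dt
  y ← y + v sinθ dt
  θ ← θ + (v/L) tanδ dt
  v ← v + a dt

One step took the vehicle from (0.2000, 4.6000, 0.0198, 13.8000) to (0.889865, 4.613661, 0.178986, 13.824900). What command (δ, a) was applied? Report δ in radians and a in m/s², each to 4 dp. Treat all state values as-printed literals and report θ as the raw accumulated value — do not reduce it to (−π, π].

δ = 0.4323, a = 0.4980

a = (v'−v)/dt = (0.024900)/0.05 = 0.4980
Δθ = θ'−θ = 0.159186;  (v·dt/L) = 13.8000·0.05/2.0 = 0.345000
tan δ = Δθ·L/(v·dt) = 0.461409  →  δ = 0.4323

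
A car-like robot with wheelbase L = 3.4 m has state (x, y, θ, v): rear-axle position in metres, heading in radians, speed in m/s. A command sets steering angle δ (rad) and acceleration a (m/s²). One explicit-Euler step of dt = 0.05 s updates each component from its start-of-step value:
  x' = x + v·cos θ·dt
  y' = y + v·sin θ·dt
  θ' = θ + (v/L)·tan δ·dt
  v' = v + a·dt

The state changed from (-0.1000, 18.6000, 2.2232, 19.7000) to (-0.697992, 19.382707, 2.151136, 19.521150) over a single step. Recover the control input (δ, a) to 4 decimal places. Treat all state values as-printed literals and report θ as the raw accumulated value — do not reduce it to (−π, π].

a = (v'−v)/dt = (-0.178850)/0.05 = -3.5770
Δθ = θ'−θ = -0.072064;  (v·dt/L) = 19.7000·0.05/3.4 = 0.289706
tan δ = Δθ·L/(v·dt) = -0.248749  →  δ = -0.2438

δ = -0.2438, a = -3.5770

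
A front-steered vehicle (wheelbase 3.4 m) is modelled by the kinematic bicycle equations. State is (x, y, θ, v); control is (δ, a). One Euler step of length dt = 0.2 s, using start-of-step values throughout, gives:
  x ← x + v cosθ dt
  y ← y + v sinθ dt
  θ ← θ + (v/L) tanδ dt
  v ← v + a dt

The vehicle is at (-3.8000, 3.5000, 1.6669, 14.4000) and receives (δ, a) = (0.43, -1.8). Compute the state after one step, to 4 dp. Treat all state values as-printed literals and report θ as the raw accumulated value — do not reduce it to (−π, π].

(-4.0764, 6.3667, 2.0554, 14.0400)

x' = -3.8000 + 14.4000·cos(1.6669)·0.2 = -4.0764
y' = 3.5000 + 14.4000·sin(1.6669)·0.2 = 6.3667
θ' = 1.6669 + (14.4000/3.4)·tan(0.43)·0.2 = 2.0554
v' = 14.4000 − 1.8000·0.2 = 14.0400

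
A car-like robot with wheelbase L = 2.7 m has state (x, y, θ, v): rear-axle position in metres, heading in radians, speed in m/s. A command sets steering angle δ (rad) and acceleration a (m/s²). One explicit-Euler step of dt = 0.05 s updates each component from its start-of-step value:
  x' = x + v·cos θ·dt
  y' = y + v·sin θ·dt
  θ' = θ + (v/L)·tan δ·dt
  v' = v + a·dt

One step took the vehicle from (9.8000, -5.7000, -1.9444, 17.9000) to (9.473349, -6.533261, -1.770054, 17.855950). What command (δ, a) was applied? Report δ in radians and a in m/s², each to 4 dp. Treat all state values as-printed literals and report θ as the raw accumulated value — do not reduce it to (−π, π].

δ = 0.4842, a = -0.8810

a = (v'−v)/dt = (-0.044050)/0.05 = -0.8810
Δθ = θ'−θ = 0.174346;  (v·dt/L) = 17.9000·0.05/2.7 = 0.331481
tan δ = Δθ·L/(v·dt) = 0.525960  →  δ = 0.4842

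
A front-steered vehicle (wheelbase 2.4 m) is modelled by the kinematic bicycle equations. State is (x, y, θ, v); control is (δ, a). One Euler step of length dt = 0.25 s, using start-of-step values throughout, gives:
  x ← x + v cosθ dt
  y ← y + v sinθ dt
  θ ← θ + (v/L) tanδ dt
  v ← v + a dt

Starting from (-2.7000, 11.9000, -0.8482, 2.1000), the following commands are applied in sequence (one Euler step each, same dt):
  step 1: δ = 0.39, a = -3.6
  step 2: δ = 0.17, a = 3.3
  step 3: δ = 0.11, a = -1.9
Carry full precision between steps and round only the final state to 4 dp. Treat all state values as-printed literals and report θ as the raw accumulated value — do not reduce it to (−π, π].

(-1.7601, 10.9597, -0.7135, 1.5500)

after step 1 (δ=0.39, a=-3.6): (-2.352799, 11.506202, -0.758282, 1.200000)
after step 2 (δ=0.17, a=3.3): (-2.134994, 11.299900, -0.736825, 2.025000)
after step 3 (δ=0.11, a=-1.9): (-1.760062, 10.959730, -0.713527, 1.550000)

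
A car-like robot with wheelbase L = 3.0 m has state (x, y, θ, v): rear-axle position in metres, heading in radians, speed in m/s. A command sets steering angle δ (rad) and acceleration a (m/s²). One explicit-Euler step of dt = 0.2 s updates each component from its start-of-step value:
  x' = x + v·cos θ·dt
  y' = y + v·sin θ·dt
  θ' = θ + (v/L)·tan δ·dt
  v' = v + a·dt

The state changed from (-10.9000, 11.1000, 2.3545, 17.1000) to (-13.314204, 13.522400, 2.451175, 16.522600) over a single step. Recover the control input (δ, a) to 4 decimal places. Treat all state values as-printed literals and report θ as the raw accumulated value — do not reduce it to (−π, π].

a = (v'−v)/dt = (-0.577400)/0.2 = -2.8870
Δθ = θ'−θ = 0.096675;  (v·dt/L) = 17.1000·0.2/3.0 = 1.140000
tan δ = Δθ·L/(v·dt) = 0.084803  →  δ = 0.0846

δ = 0.0846, a = -2.8870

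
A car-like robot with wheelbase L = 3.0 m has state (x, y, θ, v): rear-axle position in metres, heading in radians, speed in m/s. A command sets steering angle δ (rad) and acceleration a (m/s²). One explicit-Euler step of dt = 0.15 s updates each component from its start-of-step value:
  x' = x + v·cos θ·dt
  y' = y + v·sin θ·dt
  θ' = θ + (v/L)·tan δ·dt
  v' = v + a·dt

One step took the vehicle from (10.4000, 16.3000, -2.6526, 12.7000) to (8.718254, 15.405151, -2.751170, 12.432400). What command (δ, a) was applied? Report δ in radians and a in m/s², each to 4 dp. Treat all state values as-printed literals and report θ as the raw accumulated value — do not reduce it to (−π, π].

a = (v'−v)/dt = (-0.267600)/0.15 = -1.7840
Δθ = θ'−θ = -0.098570;  (v·dt/L) = 12.7000·0.15/3.0 = 0.635000
tan δ = Δθ·L/(v·dt) = -0.155228  →  δ = -0.1540

δ = -0.1540, a = -1.7840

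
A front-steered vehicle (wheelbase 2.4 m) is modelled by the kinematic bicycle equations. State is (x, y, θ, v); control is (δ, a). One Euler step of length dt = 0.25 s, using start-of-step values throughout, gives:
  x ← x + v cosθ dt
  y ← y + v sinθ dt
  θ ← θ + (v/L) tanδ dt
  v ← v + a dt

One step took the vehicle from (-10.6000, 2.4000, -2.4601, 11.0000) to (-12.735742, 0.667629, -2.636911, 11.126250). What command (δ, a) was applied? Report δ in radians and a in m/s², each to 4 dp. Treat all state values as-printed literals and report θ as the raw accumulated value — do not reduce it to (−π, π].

a = (v'−v)/dt = (0.126250)/0.25 = 0.5050
Δθ = θ'−θ = -0.176811;  (v·dt/L) = 11.0000·0.25/2.4 = 1.145833
tan δ = Δθ·L/(v·dt) = -0.154308  →  δ = -0.1531

δ = -0.1531, a = 0.5050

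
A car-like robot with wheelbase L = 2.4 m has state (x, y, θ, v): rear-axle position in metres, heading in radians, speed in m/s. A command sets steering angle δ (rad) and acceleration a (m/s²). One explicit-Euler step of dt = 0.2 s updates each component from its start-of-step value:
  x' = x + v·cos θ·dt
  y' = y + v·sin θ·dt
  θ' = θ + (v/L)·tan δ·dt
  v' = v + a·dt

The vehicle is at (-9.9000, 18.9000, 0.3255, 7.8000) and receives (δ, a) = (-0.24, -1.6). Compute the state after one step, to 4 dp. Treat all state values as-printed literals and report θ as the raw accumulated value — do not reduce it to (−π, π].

(-8.4219, 19.3989, 0.1664, 7.4800)

x' = -9.9000 + 7.8000·cos(0.3255)·0.2 = -8.4219
y' = 18.9000 + 7.8000·sin(0.3255)·0.2 = 19.3989
θ' = 0.3255 + (7.8000/2.4)·tan(-0.24)·0.2 = 0.1664
v' = 7.8000 − 1.6000·0.2 = 7.4800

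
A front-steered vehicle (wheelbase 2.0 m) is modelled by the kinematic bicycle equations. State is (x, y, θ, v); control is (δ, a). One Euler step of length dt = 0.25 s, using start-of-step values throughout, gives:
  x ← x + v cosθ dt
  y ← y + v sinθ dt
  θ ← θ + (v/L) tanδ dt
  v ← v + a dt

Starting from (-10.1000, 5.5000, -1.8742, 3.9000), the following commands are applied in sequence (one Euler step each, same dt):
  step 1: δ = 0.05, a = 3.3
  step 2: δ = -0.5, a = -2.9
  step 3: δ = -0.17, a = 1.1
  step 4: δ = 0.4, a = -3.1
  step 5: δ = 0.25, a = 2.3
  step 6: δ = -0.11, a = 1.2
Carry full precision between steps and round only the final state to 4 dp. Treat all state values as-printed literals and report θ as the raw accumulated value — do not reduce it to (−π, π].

(-12.6997, 0.0431, -1.9769, 4.3750)

after step 1 (δ=0.05, a=3.3): (-10.391301, 4.569533, -1.849805, 4.725000)
after step 2 (δ=-0.5, a=-2.9): (-10.716620, 3.433963, -2.172465, 4.000000)
after step 3 (δ=-0.17, a=1.1): (-11.282639, 2.609571, -2.258293, 4.275000)
after step 4 (δ=0.4, a=-3.1): (-11.960872, 1.783601, -2.032363, 3.500000)
after step 5 (δ=0.25, a=2.3): (-12.350555, 1.000165, -1.920651, 4.075000)
after step 6 (δ=-0.11, a=1.2): (-12.699742, 0.043128, -1.976909, 4.375000)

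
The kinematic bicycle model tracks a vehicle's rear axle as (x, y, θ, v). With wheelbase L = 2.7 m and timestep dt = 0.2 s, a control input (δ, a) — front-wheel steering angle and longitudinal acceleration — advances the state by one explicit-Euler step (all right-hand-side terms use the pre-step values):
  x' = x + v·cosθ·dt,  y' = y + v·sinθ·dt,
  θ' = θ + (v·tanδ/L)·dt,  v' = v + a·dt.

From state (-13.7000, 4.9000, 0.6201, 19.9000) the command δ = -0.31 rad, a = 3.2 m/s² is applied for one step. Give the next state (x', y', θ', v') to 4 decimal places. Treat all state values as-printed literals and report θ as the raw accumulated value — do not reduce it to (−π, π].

x' = -13.7000 + 19.9000·cos(0.6201)·0.2 = -10.4610
y' = 4.9000 + 19.9000·sin(0.6201)·0.2 = 7.2128
θ' = 0.6201 + (19.9000/2.7)·tan(-0.31)·0.2 = 0.1479
v' = 19.9000 + 3.2000·0.2 = 20.5400

(-10.4610, 7.2128, 0.1479, 20.5400)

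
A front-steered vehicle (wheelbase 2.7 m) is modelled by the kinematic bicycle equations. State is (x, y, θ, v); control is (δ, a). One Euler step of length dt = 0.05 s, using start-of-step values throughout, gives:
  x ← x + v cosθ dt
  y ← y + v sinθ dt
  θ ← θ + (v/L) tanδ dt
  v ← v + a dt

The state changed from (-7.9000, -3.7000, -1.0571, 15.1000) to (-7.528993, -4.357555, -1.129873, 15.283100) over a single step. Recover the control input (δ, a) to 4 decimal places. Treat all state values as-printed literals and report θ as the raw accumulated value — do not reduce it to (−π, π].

a = (v'−v)/dt = (0.183100)/0.05 = 3.6620
Δθ = θ'−θ = -0.072773;  (v·dt/L) = 15.1000·0.05/2.7 = 0.279630
tan δ = Δθ·L/(v·dt) = -0.260248  →  δ = -0.2546

δ = -0.2546, a = 3.6620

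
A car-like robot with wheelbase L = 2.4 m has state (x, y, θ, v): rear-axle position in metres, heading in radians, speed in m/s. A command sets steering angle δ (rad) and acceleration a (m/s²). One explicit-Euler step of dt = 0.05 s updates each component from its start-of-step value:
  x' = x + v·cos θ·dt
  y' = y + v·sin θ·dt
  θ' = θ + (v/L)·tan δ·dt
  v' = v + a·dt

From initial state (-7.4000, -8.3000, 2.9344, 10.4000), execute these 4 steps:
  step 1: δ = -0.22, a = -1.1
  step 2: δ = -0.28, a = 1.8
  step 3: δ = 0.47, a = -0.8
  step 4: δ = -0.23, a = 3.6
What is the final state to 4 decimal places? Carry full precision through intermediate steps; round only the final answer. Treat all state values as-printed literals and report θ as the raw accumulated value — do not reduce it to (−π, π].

(-9.4136, -7.7924, 2.8837, 10.5750)

after step 1 (δ=-0.22, a=-1.1): (-7.908878, -8.193029, 2.885949, 10.345000)
after step 2 (δ=-0.28, a=1.8): (-8.409318, -8.062233, 2.823975, 10.435000)
after step 3 (δ=0.47, a=-0.8): (-8.904971, -7.899288, 2.934405, 10.395000)
after step 4 (δ=-0.23, a=3.6): (-9.413606, -7.792371, 2.883698, 10.575000)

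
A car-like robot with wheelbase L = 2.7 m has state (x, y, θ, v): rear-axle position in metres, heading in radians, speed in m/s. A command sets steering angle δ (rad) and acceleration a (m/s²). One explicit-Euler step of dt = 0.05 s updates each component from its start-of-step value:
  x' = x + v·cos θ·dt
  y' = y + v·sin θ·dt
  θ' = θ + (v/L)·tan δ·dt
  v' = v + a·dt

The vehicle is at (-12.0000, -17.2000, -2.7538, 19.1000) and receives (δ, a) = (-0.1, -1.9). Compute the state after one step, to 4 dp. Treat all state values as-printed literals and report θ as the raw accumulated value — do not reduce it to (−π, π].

x' = -12.0000 + 19.1000·cos(-2.7538)·0.05 = -12.8841
y' = -17.2000 + 19.1000·sin(-2.7538)·0.05 = -17.5611
θ' = -2.7538 + (19.1000/2.7)·tan(-0.1)·0.05 = -2.7893
v' = 19.1000 − 1.9000·0.05 = 19.0050

(-12.8841, -17.5611, -2.7893, 19.0050)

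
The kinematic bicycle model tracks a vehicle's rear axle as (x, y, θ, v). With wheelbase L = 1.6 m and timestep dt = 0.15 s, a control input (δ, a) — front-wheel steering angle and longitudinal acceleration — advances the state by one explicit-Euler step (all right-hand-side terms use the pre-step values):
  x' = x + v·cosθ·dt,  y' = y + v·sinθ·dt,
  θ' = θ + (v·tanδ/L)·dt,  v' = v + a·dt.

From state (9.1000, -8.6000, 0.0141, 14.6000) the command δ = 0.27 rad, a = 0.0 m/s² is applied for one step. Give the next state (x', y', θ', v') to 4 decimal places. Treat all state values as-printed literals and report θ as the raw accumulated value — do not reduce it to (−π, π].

(11.2898, -8.5691, 0.3929, 14.6000)

x' = 9.1000 + 14.6000·cos(0.0141)·0.15 = 11.2898
y' = -8.6000 + 14.6000·sin(0.0141)·0.15 = -8.5691
θ' = 0.0141 + (14.6000/1.6)·tan(0.27)·0.15 = 0.3929
v' = 14.6000 + 0.0000·0.15 = 14.6000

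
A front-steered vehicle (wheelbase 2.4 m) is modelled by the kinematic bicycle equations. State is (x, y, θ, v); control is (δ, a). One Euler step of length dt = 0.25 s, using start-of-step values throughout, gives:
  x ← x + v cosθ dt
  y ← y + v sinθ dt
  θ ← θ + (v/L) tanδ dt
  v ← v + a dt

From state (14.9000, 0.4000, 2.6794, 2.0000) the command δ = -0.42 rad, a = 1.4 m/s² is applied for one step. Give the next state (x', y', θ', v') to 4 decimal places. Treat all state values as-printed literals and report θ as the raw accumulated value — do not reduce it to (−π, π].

(14.4525, 0.6230, 2.5864, 2.3500)

x' = 14.9000 + 2.0000·cos(2.6794)·0.25 = 14.4525
y' = 0.4000 + 2.0000·sin(2.6794)·0.25 = 0.6230
θ' = 2.6794 + (2.0000/2.4)·tan(-0.42)·0.25 = 2.5864
v' = 2.0000 + 1.4000·0.25 = 2.3500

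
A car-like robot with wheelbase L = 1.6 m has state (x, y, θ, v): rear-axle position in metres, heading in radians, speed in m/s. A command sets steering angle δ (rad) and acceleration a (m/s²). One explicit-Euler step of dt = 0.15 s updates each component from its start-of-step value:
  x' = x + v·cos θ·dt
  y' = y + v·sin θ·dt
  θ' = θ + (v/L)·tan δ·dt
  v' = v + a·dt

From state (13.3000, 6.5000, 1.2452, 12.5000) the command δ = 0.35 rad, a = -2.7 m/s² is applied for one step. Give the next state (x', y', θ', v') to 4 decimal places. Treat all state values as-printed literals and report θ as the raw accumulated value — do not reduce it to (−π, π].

(13.8998, 8.2765, 1.6730, 12.0950)

x' = 13.3000 + 12.5000·cos(1.2452)·0.15 = 13.8998
y' = 6.5000 + 12.5000·sin(1.2452)·0.15 = 8.2765
θ' = 1.2452 + (12.5000/1.6)·tan(0.35)·0.15 = 1.6730
v' = 12.5000 − 2.7000·0.15 = 12.0950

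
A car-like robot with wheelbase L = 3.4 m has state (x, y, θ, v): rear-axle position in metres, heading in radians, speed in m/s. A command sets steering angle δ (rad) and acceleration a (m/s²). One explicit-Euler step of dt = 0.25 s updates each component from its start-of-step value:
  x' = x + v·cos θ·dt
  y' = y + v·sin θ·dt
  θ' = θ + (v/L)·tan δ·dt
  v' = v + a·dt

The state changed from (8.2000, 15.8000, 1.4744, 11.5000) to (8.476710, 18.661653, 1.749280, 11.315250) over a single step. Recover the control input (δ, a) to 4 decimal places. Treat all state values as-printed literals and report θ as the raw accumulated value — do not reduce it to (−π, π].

δ = 0.3143, a = -0.7390

a = (v'−v)/dt = (-0.184750)/0.25 = -0.7390
Δθ = θ'−θ = 0.274880;  (v·dt/L) = 11.5000·0.25/3.4 = 0.845588
tan δ = Δθ·L/(v·dt) = 0.325075  →  δ = 0.3143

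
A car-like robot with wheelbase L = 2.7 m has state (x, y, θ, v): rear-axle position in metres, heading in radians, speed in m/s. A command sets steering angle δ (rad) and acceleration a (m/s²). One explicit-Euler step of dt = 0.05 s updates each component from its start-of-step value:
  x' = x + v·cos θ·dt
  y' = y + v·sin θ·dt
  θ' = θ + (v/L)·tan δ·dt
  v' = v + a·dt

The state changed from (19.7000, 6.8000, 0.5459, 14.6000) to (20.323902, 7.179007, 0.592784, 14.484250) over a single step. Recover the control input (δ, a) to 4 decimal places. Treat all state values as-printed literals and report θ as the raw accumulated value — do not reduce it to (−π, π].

a = (v'−v)/dt = (-0.115750)/0.05 = -2.3150
Δθ = θ'−θ = 0.046884;  (v·dt/L) = 14.6000·0.05/2.7 = 0.270370
tan δ = Δθ·L/(v·dt) = 0.173407  →  δ = 0.1717

δ = 0.1717, a = -2.3150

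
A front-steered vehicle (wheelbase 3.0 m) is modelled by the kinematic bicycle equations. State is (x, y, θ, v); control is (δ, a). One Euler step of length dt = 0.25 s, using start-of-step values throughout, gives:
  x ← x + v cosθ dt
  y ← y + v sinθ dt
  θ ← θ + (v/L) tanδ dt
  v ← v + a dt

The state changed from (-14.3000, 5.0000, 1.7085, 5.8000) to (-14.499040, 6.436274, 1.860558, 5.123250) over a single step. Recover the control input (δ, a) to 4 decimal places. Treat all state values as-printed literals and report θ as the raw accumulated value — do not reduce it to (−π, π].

δ = 0.3048, a = -2.7070

a = (v'−v)/dt = (-0.676750)/0.25 = -2.7070
Δθ = θ'−θ = 0.152058;  (v·dt/L) = 5.8000·0.25/3.0 = 0.483333
tan δ = Δθ·L/(v·dt) = 0.314603  →  δ = 0.3048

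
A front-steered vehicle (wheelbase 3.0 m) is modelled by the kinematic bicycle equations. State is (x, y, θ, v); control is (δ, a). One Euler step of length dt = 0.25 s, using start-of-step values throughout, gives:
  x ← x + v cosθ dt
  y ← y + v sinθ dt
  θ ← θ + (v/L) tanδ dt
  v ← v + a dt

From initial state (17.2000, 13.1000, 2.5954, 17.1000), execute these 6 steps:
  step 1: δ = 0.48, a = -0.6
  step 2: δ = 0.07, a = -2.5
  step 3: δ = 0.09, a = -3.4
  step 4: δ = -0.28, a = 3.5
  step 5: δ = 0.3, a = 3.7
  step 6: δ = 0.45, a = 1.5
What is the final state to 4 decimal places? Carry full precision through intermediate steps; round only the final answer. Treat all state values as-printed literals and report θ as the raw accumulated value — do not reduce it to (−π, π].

(-5.9886, 9.6033, 4.3051, 17.6500)

after step 1 (δ=0.48, a=-0.6): (13.546977, 15.320596, 3.337270, 16.950000)
after step 2 (δ=0.07, a=-2.5): (9.390345, 14.496692, 3.436307, 16.325000)
after step 3 (δ=0.09, a=-3.4): (5.485057, 13.311225, 3.559076, 15.475000)
after step 4 (δ=-0.28, a=3.5): (1.948586, 11.742595, 3.188251, 16.350000)
after step 5 (δ=0.3, a=3.7): (-2.134465, 11.551948, 3.609722, 17.275000)
after step 6 (δ=0.45, a=1.5): (-5.988578, 9.603252, 4.305120, 17.650000)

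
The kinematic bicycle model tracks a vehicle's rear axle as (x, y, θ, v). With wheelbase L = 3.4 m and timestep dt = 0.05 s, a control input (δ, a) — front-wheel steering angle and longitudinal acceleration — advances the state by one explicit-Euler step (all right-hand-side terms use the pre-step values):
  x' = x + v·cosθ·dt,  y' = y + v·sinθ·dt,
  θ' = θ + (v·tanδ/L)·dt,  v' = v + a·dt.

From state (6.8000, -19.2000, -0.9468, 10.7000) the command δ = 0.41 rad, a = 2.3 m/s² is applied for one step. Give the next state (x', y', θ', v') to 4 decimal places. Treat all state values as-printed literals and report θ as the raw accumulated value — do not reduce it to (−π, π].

x' = 6.8000 + 10.7000·cos(-0.9468)·0.05 = 7.1126
y' = -19.2000 + 10.7000·sin(-0.9468)·0.05 = -19.6342
θ' = -0.9468 + (10.7000/3.4)·tan(0.41)·0.05 = -0.8784
v' = 10.7000 + 2.3000·0.05 = 10.8150

(7.1126, -19.6342, -0.8784, 10.8150)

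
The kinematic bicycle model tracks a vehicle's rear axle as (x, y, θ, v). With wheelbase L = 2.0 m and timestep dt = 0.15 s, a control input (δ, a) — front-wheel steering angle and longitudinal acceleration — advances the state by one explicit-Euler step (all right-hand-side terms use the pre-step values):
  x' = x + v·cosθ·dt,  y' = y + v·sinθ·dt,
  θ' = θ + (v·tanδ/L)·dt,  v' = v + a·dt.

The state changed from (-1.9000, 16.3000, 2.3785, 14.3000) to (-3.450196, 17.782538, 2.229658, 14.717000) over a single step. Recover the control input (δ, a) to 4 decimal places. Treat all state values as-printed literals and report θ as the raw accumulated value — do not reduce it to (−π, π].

a = (v'−v)/dt = (0.417000)/0.15 = 2.7800
Δθ = θ'−θ = -0.148842;  (v·dt/L) = 14.3000·0.15/2.0 = 1.072500
tan δ = Δθ·L/(v·dt) = -0.138780  →  δ = -0.1379

δ = -0.1379, a = 2.7800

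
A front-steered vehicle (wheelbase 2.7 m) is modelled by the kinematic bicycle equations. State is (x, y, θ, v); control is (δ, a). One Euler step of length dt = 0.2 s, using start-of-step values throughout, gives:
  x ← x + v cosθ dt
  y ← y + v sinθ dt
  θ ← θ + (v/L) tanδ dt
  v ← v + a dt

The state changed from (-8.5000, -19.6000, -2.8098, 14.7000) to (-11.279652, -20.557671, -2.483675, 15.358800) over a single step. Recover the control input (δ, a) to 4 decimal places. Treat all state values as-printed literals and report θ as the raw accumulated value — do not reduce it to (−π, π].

δ = 0.2910, a = 3.2940

a = (v'−v)/dt = (0.658800)/0.2 = 3.2940
Δθ = θ'−θ = 0.326125;  (v·dt/L) = 14.7000·0.2/2.7 = 1.088889
tan δ = Δθ·L/(v·dt) = 0.299503  →  δ = 0.2910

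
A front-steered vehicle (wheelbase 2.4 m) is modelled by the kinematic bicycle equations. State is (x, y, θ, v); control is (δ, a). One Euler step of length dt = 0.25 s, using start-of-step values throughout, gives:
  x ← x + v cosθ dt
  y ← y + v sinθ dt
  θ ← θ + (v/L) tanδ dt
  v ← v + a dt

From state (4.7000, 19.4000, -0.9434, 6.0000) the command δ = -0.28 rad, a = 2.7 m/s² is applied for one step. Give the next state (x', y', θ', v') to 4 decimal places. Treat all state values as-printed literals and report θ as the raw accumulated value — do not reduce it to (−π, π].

x' = 4.7000 + 6.0000·cos(-0.9434)·0.25 = 5.5806
y' = 19.4000 + 6.0000·sin(-0.9434)·0.25 = 18.1857
θ' = -0.9434 + (6.0000/2.4)·tan(-0.28)·0.25 = -1.1231
v' = 6.0000 + 2.7000·0.25 = 6.6750

(5.5806, 18.1857, -1.1231, 6.6750)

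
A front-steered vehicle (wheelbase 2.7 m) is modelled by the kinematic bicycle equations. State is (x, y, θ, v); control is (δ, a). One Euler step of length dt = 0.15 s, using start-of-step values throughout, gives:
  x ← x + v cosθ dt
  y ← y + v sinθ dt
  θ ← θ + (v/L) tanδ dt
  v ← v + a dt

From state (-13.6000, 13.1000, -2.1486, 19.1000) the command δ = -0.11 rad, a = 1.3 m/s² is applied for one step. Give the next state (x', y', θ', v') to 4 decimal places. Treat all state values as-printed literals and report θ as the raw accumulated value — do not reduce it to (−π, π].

x' = -13.6000 + 19.1000·cos(-2.1486)·0.15 = -15.1648
y' = 13.1000 + 19.1000·sin(-2.1486)·0.15 = 10.7001
θ' = -2.1486 + (19.1000/2.7)·tan(-0.11)·0.15 = -2.2658
v' = 19.1000 + 1.3000·0.15 = 19.2950

(-15.1648, 10.7001, -2.2658, 19.2950)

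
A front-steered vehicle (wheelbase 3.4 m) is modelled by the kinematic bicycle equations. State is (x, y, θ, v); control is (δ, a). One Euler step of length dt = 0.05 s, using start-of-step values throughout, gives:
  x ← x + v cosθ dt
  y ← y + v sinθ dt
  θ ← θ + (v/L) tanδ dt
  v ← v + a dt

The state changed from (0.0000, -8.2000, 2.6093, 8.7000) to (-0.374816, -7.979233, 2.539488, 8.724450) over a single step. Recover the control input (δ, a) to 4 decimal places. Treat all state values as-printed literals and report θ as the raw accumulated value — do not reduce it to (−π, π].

δ = -0.4995, a = 0.4890

a = (v'−v)/dt = (0.024450)/0.05 = 0.4890
Δθ = θ'−θ = -0.069812;  (v·dt/L) = 8.7000·0.05/3.4 = 0.127941
tan δ = Δθ·L/(v·dt) = -0.545657  →  δ = -0.4995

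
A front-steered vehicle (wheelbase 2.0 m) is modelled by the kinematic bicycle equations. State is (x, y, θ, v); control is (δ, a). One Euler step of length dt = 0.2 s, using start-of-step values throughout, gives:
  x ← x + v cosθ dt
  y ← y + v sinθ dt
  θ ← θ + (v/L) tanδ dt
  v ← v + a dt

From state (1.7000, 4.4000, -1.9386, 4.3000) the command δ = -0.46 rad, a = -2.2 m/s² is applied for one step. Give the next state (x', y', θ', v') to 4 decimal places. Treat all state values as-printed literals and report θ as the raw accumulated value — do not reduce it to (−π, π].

x' = 1.7000 + 4.3000·cos(-1.9386)·0.2 = 1.3908
y' = 4.4000 + 4.3000·sin(-1.9386)·0.2 = 3.5975
θ' = -1.9386 + (4.3000/2.0)·tan(-0.46)·0.2 = -2.1516
v' = 4.3000 − 2.2000·0.2 = 3.8600

(1.3908, 3.5975, -2.1516, 3.8600)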